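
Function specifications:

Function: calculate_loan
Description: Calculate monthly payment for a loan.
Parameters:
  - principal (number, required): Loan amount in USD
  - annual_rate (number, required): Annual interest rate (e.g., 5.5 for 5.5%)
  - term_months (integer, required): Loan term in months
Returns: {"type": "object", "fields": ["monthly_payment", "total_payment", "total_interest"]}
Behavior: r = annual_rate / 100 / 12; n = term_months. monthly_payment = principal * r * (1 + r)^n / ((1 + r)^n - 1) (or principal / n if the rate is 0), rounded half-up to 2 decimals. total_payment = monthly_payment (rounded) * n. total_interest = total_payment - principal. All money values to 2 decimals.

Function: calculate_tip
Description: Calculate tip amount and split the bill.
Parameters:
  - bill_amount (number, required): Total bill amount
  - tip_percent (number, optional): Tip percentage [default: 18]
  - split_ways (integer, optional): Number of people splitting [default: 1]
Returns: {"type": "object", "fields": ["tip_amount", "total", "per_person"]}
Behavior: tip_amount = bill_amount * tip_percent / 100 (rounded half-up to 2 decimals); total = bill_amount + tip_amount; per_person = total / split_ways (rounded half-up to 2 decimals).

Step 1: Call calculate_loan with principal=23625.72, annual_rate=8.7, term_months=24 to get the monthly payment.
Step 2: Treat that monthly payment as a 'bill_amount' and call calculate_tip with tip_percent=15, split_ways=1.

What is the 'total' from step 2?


Step 1: calculate_loan(principal=23625.72, annual_rate=8.7, term_months=24)
  r = 8.7 / 100 / 12 = 0.00725 (keep full precision)
  (1 + r)^24 = 1.18930878
  monthly_payment = 23625.72 * 0.00725 * 1.18930878 / (1.18930878 - 1) = 1076.085862 -> 1076.09
  total_payment = 1076.09 * 24 = 25826.16
  total_interest = 25826.16 - 23625.72 = 2200.44
  -> monthly_payment = 1076.09
Step 2: calculate_tip(bill_amount=1076.09, tip_percent=15, split_ways=1)
  tip_amount = 1076.09 * 15/100 = 161.4135 -> 161.41
  total = 1076.09 + 161.41 = 1237.50
  per_person = 1237.50 / 1 = 1237.5 -> 1237.50
  -> total = 1237.50
$1237.50


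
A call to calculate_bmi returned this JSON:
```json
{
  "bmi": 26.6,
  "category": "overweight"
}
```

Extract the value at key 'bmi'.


26.6


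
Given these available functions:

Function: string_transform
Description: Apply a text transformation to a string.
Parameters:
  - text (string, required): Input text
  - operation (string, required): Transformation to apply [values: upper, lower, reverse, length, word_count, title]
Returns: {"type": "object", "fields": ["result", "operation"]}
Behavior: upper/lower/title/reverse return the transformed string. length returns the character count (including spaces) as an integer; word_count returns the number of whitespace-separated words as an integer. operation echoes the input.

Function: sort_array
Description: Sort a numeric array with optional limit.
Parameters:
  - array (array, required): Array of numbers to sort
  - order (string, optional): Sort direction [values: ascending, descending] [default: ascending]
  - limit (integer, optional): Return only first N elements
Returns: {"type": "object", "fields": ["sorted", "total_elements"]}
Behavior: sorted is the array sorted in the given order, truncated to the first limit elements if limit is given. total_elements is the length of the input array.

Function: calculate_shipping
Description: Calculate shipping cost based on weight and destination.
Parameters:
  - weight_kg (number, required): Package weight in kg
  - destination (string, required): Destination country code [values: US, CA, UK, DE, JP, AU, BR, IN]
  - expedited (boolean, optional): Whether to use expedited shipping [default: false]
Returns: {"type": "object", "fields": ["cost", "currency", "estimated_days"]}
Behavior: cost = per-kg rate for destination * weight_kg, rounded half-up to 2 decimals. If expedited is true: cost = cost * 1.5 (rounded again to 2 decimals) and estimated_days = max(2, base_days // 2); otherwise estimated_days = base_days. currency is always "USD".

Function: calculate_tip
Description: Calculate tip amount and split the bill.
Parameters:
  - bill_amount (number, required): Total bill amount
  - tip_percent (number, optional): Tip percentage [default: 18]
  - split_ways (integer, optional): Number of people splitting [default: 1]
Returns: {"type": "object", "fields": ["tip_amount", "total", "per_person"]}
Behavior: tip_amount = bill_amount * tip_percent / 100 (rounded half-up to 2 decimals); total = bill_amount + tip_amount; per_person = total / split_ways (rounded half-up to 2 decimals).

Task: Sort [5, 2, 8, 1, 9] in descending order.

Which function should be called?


The task needs a function whose description is: Sort a numeric array with optional limit.
sort_array


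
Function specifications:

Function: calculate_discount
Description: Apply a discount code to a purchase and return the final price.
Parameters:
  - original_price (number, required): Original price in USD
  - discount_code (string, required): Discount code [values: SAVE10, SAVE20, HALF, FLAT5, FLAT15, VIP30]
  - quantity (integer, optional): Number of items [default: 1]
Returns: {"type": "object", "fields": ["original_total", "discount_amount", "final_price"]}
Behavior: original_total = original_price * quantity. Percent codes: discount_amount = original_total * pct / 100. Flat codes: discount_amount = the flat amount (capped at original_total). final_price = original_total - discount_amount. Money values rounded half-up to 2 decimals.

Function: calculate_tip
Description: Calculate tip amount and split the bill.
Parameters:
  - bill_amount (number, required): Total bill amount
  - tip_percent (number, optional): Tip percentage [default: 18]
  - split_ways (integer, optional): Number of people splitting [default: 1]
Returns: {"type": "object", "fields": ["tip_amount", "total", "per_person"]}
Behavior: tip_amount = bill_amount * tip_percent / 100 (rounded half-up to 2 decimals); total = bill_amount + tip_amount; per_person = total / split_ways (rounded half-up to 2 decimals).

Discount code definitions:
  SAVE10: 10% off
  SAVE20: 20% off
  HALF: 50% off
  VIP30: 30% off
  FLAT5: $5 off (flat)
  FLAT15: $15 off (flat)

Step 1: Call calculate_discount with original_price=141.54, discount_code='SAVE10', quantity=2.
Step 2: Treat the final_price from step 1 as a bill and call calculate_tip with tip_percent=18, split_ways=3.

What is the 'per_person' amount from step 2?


Step 1: calculate_discount(original_price=141.54, discount_code=SAVE10, quantity=2)
  original_total = 141.54 * 2 = 283.08
  SAVE10 = 10% off: discount_amount = 283.08 * 10/100 = 28.308 -> 28.31
  final_price = 283.08 - 28.31 = 254.77
  -> final_price = 254.77
Step 2: calculate_tip(bill_amount=254.77, tip_percent=18, split_ways=3)
  tip_amount = 254.77 * 18/100 = 45.8586 -> 45.86
  total = 254.77 + 45.86 = 300.63
  per_person = 300.63 / 3 = 100.21 -> 100.21
  -> per_person = 100.21
$100.21


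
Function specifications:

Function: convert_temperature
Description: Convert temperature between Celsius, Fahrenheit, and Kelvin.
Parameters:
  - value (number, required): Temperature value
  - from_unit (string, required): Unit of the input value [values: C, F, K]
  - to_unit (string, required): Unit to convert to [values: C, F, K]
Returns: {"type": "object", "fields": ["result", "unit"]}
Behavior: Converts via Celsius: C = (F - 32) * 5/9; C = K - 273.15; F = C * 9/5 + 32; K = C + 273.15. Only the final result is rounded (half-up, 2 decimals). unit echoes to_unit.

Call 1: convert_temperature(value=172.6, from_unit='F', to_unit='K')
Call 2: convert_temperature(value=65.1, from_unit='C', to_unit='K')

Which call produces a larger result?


Call 1:
  To C: (172.6 - 32) * 5/9 = 78.111111
  To K: 78.111111 + 273.15 = 351.261111
  Round to 2 decimals: 351.26
  -> 351.26 K
Call 2:
  Input already in C: 65.1
  To K: 65.1 + 273.15 = 338.25
  Round to 2 decimals: 338.25
  -> 338.25 K
Call 1 (351.26 K)


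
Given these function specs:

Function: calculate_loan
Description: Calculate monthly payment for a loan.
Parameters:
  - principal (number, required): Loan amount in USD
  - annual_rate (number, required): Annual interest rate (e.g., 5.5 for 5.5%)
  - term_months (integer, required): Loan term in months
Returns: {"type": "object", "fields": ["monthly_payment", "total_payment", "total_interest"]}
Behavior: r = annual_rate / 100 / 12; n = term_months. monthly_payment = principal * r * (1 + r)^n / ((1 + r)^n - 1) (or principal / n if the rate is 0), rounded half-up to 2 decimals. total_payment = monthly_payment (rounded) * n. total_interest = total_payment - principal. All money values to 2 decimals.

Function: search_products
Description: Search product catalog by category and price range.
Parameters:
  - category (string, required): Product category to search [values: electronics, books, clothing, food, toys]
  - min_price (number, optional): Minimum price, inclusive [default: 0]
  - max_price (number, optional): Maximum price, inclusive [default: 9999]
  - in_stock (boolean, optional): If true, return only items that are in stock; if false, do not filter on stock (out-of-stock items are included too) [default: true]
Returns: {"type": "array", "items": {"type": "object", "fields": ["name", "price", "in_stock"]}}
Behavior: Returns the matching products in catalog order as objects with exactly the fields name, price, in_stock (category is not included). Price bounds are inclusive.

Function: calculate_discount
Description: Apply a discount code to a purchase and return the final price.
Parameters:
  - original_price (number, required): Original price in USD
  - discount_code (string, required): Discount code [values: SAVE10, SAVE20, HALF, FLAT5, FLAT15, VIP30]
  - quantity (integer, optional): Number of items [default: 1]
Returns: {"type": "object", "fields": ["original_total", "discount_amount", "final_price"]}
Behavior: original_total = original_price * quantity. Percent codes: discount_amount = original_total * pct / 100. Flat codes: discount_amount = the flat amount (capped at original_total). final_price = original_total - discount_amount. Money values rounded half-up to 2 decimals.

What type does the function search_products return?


The search_products spec declares Returns: {"type": "array", "items": {"type": "object", "fields": ["name", "price", "in_stock"]}}
Type:
array


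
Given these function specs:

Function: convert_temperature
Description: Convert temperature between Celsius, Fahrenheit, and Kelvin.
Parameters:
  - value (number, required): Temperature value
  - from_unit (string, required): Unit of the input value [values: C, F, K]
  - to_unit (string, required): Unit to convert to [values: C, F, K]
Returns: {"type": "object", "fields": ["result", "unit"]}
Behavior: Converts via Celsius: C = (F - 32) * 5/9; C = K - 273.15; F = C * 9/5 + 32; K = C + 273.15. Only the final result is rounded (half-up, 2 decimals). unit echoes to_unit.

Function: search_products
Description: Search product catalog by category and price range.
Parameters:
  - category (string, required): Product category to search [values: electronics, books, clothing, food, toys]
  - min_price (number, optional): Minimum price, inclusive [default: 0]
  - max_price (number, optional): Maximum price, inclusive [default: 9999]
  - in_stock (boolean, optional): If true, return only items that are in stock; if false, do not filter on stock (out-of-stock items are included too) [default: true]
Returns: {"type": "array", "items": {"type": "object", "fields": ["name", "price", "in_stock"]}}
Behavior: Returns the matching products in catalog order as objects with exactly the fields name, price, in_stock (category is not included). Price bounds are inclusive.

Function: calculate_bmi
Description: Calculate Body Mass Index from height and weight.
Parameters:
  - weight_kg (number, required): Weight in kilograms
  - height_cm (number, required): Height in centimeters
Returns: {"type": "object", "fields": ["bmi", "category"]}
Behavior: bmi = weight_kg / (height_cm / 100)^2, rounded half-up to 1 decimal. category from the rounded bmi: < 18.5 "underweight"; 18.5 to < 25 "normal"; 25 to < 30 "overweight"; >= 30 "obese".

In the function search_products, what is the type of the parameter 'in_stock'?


The search_products spec declares:
  - in_stock (boolean, optional): If true, return only items that are in stock; if false, do not filter on stock (out-of-stock items are included too) [default: true]
Type:
boolean


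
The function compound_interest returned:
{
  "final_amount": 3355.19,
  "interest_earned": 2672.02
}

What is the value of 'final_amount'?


3355.19


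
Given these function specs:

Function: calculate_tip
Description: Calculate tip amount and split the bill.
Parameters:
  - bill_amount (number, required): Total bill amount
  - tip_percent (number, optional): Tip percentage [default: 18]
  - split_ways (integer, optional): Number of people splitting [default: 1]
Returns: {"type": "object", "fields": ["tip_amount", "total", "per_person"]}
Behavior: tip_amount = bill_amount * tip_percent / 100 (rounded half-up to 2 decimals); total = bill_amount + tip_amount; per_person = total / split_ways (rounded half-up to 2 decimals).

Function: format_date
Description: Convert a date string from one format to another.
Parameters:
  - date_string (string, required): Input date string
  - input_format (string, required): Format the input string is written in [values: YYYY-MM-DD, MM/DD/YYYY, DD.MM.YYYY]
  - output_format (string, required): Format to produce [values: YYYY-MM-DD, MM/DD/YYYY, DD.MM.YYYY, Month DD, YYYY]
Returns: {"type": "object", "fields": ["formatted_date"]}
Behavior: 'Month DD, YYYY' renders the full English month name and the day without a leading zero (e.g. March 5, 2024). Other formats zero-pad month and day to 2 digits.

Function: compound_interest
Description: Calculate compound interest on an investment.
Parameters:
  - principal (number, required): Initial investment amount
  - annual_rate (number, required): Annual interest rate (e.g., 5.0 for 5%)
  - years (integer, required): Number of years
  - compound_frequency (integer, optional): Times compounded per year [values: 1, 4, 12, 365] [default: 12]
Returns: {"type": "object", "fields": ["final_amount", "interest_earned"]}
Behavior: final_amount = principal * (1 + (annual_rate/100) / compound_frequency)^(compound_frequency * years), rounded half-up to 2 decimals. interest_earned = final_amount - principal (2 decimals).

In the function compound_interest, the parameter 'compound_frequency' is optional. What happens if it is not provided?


The compound_interest spec declares:
  - compound_frequency (integer, optional): Times compounded per year [values: 1, 4, 12, 365] [default: 12]
It defaults to 12


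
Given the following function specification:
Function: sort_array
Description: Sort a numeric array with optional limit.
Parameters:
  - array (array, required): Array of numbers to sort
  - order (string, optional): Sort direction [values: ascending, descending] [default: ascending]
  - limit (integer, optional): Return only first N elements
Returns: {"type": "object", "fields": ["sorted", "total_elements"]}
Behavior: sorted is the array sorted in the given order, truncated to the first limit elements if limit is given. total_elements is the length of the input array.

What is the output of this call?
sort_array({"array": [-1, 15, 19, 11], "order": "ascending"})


sorted ascending: [-1, 11, 15, 19]
total_elements = len(input) = 4
Output:
{"sorted": [-1, 11, 15, 19], "total_elements": 4}


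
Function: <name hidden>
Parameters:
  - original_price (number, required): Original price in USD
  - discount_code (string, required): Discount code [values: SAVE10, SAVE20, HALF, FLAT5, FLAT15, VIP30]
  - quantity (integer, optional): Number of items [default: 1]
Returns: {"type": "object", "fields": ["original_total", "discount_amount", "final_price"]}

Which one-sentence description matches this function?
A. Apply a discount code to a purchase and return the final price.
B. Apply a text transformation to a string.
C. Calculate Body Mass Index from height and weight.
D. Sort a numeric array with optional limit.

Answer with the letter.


Parameters original_price, discount_code, quantity and return ["original_total", "discount_amount", "final_price"] fit: Apply a discount code to a purchase and return the final price.
A


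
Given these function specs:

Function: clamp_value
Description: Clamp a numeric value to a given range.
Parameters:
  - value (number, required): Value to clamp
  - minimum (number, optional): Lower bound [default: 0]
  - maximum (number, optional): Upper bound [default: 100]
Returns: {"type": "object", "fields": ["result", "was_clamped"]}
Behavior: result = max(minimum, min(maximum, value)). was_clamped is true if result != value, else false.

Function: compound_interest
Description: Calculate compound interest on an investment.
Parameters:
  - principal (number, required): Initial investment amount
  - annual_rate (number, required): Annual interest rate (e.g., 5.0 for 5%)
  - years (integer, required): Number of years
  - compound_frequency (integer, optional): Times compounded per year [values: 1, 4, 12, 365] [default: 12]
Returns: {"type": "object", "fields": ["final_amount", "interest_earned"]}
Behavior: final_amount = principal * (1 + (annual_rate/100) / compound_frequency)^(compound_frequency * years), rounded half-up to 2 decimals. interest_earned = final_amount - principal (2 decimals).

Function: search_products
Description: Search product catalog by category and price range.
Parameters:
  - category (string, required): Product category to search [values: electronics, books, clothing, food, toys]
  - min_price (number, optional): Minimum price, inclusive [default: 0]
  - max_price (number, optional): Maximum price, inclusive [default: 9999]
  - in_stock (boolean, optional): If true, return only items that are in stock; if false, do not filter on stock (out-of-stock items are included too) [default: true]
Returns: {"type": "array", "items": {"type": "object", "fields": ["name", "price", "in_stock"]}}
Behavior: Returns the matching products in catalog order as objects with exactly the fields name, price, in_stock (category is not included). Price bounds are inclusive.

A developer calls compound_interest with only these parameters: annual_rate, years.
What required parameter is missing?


Required parameters: principal, annual_rate, years
Provided: annual_rate, years
Missing: principal
principal


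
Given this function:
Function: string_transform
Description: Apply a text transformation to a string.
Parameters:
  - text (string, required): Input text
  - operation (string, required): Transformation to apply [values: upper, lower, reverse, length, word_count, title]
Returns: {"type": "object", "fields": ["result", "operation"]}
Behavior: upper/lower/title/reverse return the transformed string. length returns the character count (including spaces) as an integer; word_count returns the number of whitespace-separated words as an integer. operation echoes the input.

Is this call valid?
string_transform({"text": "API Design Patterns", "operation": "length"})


Checking all required parameters present and types match... All valid.
Valid


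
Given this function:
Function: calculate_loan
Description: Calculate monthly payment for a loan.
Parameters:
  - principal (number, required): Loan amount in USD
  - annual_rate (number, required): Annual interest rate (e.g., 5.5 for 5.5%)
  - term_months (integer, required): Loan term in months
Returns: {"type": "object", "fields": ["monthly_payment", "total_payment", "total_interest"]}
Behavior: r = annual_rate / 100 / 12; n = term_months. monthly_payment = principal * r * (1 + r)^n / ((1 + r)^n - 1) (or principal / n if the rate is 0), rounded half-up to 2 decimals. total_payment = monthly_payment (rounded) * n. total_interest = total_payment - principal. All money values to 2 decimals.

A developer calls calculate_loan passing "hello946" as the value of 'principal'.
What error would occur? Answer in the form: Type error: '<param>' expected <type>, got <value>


Spec: 'principal' is declared as number; "hello946" is a string.
Type error: 'principal' expected number, got "hello946"


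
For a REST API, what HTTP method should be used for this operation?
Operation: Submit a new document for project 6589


GET = read, POST = create, PUT = update/replace, DELETE = remove
This operation is a create.
POST


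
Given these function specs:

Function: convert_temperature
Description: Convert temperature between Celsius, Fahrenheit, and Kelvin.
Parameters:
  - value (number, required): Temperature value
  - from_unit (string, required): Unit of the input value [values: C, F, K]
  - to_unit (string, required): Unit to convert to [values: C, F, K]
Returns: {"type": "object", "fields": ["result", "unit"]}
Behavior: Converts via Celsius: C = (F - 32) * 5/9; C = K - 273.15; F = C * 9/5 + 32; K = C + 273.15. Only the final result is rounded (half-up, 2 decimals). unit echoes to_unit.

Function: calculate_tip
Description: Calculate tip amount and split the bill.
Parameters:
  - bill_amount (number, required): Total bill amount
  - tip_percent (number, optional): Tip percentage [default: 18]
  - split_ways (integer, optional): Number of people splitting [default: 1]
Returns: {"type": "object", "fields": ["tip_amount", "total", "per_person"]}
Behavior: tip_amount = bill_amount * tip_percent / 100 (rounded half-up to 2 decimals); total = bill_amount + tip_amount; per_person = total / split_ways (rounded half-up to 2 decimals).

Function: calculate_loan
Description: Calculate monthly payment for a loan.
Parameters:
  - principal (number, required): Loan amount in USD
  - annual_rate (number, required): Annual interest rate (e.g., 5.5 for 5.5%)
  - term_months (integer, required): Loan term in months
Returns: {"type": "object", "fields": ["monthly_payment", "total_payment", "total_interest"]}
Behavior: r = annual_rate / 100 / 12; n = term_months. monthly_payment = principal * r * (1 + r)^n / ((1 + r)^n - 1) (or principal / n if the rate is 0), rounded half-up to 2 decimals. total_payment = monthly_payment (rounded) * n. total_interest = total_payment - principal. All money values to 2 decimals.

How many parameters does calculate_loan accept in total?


Parameters of calculate_loan: principal (required), annual_rate (required), term_months (required)
Total:
3


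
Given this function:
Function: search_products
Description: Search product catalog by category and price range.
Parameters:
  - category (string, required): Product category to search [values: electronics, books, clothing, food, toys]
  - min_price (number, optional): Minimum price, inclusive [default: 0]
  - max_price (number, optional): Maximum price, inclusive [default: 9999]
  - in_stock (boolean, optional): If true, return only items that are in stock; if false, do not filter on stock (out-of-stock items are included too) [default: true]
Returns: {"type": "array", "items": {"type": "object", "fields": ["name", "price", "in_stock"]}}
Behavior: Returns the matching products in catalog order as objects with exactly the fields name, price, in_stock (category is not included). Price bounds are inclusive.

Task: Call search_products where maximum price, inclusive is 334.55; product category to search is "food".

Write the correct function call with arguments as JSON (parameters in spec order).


Mapping each described value to its parameter name:
  'Maximum price, inclusive' -> max_price = 334.55
  'Product category to search' -> category = "food"
search_products({"category": "food", "max_price": 334.55})


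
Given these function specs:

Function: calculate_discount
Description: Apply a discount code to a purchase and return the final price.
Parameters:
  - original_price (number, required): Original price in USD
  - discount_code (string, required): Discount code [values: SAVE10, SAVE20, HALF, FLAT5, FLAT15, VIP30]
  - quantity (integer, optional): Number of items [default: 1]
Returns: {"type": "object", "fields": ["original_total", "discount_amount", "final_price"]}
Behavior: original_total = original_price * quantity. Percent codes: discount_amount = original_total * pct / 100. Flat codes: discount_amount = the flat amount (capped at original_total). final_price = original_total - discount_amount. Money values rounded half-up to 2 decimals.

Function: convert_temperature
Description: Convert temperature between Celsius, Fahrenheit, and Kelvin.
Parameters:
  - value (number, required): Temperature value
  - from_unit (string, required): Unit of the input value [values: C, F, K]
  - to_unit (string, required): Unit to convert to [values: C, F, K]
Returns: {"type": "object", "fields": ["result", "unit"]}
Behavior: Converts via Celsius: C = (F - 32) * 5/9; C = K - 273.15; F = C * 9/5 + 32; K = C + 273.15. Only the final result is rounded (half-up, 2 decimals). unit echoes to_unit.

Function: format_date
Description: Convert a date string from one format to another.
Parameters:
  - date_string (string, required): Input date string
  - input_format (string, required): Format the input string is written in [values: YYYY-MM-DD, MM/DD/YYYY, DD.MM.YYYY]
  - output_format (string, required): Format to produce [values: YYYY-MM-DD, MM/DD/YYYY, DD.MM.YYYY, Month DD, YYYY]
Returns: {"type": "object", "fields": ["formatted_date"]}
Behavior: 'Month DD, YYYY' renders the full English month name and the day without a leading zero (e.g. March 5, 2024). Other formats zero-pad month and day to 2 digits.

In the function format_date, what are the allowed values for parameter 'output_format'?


The format_date spec declares:
  - output_format (string, required): Format to produce [values: YYYY-MM-DD, MM/DD/YYYY, DD.MM.YYYY, Month DD, YYYY]
Allowed values:
YYYY-MM-DD, MM/DD/YYYY, DD.MM.YYYY, Month DD, YYYY


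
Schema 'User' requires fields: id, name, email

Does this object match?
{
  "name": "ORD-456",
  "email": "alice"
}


Checking required fields...
Missing: id
Invalid - missing required field 'id'


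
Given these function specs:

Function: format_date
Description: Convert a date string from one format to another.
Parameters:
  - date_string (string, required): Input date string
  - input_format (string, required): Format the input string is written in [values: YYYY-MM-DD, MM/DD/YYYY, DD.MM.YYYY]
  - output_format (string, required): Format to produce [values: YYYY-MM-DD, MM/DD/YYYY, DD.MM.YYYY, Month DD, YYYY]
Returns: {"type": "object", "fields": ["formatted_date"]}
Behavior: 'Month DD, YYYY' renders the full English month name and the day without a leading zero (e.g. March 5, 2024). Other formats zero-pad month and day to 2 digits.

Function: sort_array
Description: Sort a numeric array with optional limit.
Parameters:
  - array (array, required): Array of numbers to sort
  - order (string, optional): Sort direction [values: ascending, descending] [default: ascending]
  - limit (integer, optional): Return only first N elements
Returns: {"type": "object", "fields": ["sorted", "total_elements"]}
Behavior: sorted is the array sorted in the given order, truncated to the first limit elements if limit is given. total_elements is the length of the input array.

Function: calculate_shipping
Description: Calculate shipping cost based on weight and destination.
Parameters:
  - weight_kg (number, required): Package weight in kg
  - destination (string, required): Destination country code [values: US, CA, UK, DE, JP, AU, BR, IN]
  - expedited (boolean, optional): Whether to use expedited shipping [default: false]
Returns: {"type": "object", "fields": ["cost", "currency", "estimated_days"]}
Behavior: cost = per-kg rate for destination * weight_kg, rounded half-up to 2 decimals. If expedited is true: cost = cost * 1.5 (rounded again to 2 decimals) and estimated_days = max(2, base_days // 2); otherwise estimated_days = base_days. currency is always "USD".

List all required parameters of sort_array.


Parameters of sort_array and their required/optional flag:
  array: required
  order: optional
  limit: optional
array


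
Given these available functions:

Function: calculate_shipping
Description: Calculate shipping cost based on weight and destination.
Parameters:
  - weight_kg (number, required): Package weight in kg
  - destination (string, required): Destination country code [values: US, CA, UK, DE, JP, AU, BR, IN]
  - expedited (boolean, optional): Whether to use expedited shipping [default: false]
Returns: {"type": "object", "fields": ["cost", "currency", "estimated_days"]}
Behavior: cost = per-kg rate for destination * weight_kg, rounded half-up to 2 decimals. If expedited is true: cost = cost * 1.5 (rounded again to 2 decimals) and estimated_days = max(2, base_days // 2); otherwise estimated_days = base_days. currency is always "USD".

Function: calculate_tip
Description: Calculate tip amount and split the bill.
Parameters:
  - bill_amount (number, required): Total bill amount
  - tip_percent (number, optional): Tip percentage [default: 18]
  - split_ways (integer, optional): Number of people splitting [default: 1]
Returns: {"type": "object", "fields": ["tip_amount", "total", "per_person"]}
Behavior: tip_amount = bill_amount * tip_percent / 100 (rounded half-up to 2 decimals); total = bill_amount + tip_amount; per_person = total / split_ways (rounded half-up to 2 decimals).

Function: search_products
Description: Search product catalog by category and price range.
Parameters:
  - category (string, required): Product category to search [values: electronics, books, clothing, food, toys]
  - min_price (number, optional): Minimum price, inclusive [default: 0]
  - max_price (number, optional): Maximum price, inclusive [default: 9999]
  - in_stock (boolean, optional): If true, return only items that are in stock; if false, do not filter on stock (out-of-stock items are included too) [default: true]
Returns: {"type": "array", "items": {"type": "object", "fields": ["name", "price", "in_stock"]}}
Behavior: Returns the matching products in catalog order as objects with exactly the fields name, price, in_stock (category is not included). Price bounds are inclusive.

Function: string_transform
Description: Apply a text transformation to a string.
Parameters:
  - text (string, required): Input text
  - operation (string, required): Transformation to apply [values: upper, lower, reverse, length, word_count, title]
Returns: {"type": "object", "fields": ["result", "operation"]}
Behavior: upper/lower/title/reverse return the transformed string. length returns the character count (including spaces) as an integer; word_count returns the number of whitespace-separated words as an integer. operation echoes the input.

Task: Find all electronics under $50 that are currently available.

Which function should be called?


The task needs a function whose description is: Search product catalog by category and price range.
search_products


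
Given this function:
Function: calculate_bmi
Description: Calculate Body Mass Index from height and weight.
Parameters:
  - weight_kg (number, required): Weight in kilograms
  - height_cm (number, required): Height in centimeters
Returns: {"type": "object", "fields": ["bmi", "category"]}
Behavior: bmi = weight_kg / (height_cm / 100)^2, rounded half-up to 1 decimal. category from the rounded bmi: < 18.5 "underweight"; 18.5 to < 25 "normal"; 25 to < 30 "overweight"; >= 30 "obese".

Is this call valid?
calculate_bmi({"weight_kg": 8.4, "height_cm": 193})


Checking all required parameters present and types match... All valid.
Valid


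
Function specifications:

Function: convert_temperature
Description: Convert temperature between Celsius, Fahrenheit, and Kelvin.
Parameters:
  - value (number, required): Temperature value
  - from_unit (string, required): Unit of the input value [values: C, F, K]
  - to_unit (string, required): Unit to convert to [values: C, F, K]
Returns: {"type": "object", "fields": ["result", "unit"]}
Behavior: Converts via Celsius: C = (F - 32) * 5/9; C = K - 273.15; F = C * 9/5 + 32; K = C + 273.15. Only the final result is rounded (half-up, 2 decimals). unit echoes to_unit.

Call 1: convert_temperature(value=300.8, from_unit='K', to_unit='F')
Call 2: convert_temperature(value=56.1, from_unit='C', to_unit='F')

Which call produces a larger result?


Call 1:
  To C: 300.8 - 273.15 = 27.65
  To F: 27.65 * 9/5 + 32 = 81.77
  Round to 2 decimals: 81.77
  -> 81.77 F
Call 2:
  Input already in C: 56.1
  To F: 56.1 * 9/5 + 32 = 132.98
  Round to 2 decimals: 132.98
  -> 132.98 F
Call 2 (132.98 F)


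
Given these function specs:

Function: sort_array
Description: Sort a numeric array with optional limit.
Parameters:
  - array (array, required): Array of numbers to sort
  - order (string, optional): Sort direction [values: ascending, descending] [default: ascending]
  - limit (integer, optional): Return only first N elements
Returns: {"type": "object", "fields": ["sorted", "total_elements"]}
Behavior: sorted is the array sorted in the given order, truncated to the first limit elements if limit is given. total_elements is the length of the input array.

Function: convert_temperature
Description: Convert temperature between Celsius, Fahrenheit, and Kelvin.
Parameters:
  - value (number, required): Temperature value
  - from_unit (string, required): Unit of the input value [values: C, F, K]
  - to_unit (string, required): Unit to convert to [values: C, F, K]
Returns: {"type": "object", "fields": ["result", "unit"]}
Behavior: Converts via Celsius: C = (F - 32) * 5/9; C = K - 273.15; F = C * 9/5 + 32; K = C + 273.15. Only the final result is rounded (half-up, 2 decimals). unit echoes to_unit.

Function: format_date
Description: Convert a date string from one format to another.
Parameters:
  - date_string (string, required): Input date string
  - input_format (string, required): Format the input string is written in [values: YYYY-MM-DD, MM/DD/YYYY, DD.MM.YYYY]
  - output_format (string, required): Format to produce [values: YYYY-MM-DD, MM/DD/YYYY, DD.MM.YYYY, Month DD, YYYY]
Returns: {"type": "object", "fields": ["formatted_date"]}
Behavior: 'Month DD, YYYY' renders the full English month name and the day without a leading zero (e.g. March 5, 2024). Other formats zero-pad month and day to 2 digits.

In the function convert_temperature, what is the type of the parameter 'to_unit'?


The convert_temperature spec declares:
  - to_unit (string, required): Unit to convert to [values: C, F, K]
Type:
string


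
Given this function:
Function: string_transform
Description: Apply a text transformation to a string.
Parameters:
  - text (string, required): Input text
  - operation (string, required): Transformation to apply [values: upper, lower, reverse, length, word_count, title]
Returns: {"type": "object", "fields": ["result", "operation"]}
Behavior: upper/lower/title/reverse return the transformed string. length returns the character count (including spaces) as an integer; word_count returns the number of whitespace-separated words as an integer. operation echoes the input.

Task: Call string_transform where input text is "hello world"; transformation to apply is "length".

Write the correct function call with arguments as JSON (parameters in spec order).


Mapping each described value to its parameter name:
  'Input text' -> text = "hello world"
  'Transformation to apply' -> operation = "length"
string_transform({"text": "hello world", "operation": "length"})


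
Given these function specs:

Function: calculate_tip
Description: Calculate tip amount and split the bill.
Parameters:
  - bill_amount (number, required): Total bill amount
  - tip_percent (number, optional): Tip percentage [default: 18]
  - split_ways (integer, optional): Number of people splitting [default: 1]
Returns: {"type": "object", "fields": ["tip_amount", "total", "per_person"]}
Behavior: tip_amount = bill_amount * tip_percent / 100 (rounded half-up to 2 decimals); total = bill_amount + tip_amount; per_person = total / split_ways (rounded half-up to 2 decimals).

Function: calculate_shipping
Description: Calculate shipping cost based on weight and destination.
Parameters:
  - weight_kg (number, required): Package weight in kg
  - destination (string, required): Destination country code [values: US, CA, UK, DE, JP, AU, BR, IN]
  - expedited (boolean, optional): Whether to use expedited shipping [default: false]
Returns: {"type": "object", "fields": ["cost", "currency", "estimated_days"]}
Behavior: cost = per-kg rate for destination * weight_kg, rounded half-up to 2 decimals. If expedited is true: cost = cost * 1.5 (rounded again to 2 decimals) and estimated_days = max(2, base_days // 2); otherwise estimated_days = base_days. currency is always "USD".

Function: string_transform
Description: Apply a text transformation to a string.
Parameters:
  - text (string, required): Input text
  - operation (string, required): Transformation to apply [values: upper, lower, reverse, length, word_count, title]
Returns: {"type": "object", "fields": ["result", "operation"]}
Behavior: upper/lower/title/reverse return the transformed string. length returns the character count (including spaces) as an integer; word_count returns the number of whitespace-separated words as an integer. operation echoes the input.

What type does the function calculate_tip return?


The calculate_tip spec declares Returns: {"type": "object", "fields": ["tip_amount", "total", "per_person"]}
Type:
object


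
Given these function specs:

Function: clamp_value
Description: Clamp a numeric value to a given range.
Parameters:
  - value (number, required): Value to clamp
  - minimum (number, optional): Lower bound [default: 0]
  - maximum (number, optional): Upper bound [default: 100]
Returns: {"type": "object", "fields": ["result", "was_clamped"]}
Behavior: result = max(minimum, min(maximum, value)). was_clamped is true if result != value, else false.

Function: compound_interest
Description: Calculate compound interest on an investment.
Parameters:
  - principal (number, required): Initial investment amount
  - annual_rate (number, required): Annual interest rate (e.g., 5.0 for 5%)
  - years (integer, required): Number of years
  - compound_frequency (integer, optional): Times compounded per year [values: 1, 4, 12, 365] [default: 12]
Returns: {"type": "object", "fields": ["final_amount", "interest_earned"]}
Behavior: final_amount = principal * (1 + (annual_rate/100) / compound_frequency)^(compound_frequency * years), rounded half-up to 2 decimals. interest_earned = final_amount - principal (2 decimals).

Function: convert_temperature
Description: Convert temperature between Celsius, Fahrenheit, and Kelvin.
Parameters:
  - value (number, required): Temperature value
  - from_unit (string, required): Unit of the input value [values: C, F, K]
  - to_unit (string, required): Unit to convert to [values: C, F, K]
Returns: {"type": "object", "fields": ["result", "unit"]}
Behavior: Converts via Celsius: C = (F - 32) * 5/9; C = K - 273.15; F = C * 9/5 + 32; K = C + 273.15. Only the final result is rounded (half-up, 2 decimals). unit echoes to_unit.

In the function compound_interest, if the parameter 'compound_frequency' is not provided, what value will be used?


The compound_interest spec declares:
  - compound_frequency (integer, optional): Times compounded per year [values: 1, 4, 12, 365] [default: 12]
Default:
12


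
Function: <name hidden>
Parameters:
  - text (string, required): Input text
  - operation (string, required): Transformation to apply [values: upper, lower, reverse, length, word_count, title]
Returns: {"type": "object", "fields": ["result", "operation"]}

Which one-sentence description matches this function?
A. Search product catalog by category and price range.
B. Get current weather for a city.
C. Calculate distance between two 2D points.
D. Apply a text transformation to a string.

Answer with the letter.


Parameters text, operation and return ["result", "operation"] fit: Apply a text transformation to a string.
D


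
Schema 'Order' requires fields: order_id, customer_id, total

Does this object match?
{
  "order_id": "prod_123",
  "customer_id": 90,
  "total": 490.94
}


Checking required fields... All present.
Valid - all required fields present
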